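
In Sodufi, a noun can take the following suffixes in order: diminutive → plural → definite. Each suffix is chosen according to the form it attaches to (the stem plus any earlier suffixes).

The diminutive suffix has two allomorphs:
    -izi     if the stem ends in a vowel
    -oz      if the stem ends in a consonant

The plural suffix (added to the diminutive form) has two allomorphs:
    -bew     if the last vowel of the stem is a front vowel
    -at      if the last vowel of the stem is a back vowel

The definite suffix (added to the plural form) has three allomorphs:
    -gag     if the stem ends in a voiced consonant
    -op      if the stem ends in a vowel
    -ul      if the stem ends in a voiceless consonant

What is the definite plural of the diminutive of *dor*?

Since the final sound of *dor* is /r/ (a consonant), it takes -oz, giving *doroz*.
Since the last vowel of the diminutive form *doroz* is /o/ (a back vowel), it takes -at, giving *dorozat*.
The plural form *dorozat* — final sound /t/ (a voiceless consonant) → -ul → *dorozatul*.

dorozatul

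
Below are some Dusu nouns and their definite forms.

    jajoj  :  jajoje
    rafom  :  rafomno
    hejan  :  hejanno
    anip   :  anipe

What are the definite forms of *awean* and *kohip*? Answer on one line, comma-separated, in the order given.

The suffix is conditioned by the final consonant: -no when the stem ends in a nasal (*rafom*, *hejan*); -e when the stem ends in a non-nasal consonant (*jajoj*, *anip*).
*awean* — final consonant /n/ (a nasal) → -no → *aweanno*.
The final consonant of *kohip* is /p/, which is non-nasal, so the suffix is -e, giving *kohipe*.

aweanno, kohipe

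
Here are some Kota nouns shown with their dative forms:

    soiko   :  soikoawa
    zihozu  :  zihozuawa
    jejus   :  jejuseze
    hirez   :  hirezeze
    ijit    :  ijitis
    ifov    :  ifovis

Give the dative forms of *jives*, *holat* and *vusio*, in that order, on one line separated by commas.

The suffix is conditioned by the final sound: -eze when the stem ends in a sibilant (*jejus*, *hirez*); -is when the stem ends in a non-sibilant consonant (*ijit*, *ifov*); -awa when the stem ends in a vowel (*soiko*, *zihozu*).
*jives*: final sound = /s/, a sibilant → -eze → *jiveseze*.
*holat* — final sound /t/ (a non-sibilant consonant) → -is → *holatis*.
The final sound of *vusio* is /o/, which is a vowel, so the suffix is -awa, giving *vusioawa*.

jiveseze, holatis, vusioawa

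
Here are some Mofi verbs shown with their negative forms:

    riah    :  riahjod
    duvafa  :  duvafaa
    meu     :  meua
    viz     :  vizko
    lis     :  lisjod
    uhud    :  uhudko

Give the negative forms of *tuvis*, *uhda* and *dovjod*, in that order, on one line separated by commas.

tuvisjod, uhdaa, dovjodko

Looking at the final sound of each stem: -jod when the stem ends in a voiceless consonant (*riah*, *lis*); -ko when the stem ends in a voiced consonant (*viz*, *uhud*); -a when the stem ends in a vowel (*duvafa*, *meu*).
*tuvis* — final sound /s/ (a voiceless consonant) → -jod → *tuvisjod*.
The final sound of *uhda* is /a/, which is a vowel, so the suffix is -a, giving *uhdaa*.
*dovjod*: final sound = /d/, a voiced consonant → -ko → *dovjodko*.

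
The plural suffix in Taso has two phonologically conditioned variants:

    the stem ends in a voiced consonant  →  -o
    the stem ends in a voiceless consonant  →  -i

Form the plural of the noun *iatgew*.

*iatgew* — final consonant /w/ (voiced) → -o → *iatgewo*.

iatgewo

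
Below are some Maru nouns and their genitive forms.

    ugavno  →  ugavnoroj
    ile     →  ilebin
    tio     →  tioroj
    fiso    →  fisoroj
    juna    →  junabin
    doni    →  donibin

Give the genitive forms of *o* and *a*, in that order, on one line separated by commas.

oroj, abin

The pattern is rounding harmony: -roj when the last vowel of the stem is a rounded vowel (*ugavno*, *tio*, *fiso*); -bin when the last vowel of the stem is an unrounded vowel (*ile*, *juna*, *doni*).
Since the last vowel of *o* is /o/ (a rounded vowel), it takes -roj, giving *oroj*.
*a*: last vowel = /a/, an unrounded vowel → -bin → *abin*.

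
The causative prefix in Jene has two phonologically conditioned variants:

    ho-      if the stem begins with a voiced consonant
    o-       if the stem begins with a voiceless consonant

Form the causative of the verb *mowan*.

The first consonant of *mowan* is /m/, which is voiced, so the prefix is ho-, giving *homowan*.

homowan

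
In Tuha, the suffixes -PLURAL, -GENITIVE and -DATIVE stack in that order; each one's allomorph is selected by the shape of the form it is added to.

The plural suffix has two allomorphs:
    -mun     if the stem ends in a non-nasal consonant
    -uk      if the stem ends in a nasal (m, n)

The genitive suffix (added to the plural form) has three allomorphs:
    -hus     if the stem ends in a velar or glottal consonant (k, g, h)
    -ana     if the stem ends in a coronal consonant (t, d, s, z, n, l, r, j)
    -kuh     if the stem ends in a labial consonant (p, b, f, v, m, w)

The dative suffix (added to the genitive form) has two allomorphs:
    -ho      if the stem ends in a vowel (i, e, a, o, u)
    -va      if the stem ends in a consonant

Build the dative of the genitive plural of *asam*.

Since the final consonant of *asam* is /m/ (a nasal), it takes -uk, giving *asamuk*.
The plural form *asamuk*: final consonant = /k/, velar/glottal → -hus → *asamukhus*.
The genitive form *asamukhus*: final sound = /s/, a consonant → -va → *asamukhusva*.

asamukhusva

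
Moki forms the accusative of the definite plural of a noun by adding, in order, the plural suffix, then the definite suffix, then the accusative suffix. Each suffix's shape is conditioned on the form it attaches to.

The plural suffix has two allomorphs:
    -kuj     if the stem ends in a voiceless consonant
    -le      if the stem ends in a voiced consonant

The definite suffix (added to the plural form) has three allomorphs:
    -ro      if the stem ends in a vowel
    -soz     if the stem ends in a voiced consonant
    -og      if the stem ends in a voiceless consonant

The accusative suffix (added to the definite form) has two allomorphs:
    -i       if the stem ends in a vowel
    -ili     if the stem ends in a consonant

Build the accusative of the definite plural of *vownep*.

The final consonant of *vownep* is /p/, which is voiceless, so the plural suffix is -kuj, giving *vownepkuj*.
The plural form *vownepkuj*: final sound = /j/, a voiced consonant → -soz → *vownepkujsoz*.
The definite form *vownepkujsoz*: final sound = /z/, a consonant → -ili → *vownepkujsozili*.

vownepkujsozili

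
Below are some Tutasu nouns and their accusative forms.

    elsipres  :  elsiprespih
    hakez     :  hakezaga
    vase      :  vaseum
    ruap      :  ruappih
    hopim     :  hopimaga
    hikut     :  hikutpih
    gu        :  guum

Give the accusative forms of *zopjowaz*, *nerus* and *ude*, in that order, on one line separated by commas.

zopjowazaga, neruspih, udeum

The suffix is conditioned by the final sound: -pih when the stem ends in a voiceless consonant (*elsipres*, *ruap*, *hikut*); -aga when the stem ends in a voiced consonant (*hakez*, *hopim*); -um when the stem ends in a vowel (*vase*, *gu*).
*zopjowaz* — final sound /z/ (a voiced consonant) → -aga → *zopjowazaga*.
*nerus* — final sound /s/ (a voiceless consonant) → -pih → *neruspih*.
*ude*: final sound = /e/, a vowel → -um → *udeum*.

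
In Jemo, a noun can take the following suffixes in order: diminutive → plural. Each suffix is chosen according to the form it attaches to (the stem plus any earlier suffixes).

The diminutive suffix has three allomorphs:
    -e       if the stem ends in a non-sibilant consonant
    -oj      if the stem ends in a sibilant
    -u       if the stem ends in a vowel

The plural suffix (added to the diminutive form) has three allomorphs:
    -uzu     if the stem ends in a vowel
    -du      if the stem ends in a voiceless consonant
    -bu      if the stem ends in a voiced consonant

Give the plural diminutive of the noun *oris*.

The final sound of *oris* is /s/, which is a sibilant, so the diminutive suffix is -oj, giving *orisoj*.
The diminutive form *orisoj* — final sound /j/ (a voiced consonant) → -bu → *orisojbu*.

orisojbu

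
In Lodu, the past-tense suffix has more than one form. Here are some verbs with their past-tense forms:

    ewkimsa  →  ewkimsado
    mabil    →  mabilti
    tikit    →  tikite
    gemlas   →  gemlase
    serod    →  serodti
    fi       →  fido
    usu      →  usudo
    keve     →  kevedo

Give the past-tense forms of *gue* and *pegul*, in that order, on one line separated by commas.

guedo, pegulti

The alternation tracks the final sound of the stem — -e when the stem ends in a voiceless consonant (*tikit*, *gemlas*); -ti when the stem ends in a voiced consonant (*mabil*, *serod*); -do when the stem ends in a vowel (*ewkimsa*, *fi*, *usu*, *keve*).
*gue* — final sound /e/ (a vowel) → -do → *guedo*.
Since the final sound of *pegul* is /l/ (a voiced consonant), it takes -ti, giving *pegulti*.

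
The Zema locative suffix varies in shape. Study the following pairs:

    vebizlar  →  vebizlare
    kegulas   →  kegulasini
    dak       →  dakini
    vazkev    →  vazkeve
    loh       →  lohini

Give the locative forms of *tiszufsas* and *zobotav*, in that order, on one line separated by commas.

The alternation tracks the final consonant of the stem — -ini when the stem ends in a voiceless consonant (*kegulas*, *dak*, *loh*); -e when the stem ends in a voiced consonant (*vebizlar*, *vazkev*).
The final consonant of *tiszufsas* is /s/, which is voiceless, so the suffix is -ini, giving *tiszufsasini*.
*zobotav* — final consonant /v/ (voiced) → -e → *zobotave*.

tiszufsasini, zobotave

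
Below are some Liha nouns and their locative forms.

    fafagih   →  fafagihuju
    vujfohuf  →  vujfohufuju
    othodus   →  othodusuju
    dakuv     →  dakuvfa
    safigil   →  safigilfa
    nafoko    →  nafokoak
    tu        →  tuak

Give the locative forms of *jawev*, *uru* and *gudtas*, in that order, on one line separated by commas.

Looking at the final sound of each stem: -uju when the stem ends in a voiceless consonant (*fafagih*, *vujfohuf*, *othodus*); -fa when the stem ends in a voiced consonant (*dakuv*, *safigil*); -ak when the stem ends in a vowel (*nafoko*, *tu*).
The final sound of *jawev* is /v/, which is a voiced consonant, so the suffix is -fa, giving *jawevfa*.
*uru*: final sound = /u/, a vowel → -ak → *uruak*.
Since the final sound of *gudtas* is /s/ (a voiceless consonant), it takes -uju, giving *gudtasuju*.

jawevfa, uruak, gudtasuju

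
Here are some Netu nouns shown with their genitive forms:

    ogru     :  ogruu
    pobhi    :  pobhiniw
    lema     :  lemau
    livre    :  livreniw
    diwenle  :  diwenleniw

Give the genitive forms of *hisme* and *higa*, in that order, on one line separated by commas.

hismeniw, higau

The pattern is front/back vowel harmony: -niw when the last vowel of the stem is a front vowel (*pobhi*, *livre*, *diwenle*); -u when the last vowel of the stem is a back vowel (*ogru*, *lema*).
Since the last vowel of *hisme* is /e/ (a front vowel), it takes -niw, giving *hismeniw*.
*higa*: last vowel = /a/, a back vowel → -u → *higau*.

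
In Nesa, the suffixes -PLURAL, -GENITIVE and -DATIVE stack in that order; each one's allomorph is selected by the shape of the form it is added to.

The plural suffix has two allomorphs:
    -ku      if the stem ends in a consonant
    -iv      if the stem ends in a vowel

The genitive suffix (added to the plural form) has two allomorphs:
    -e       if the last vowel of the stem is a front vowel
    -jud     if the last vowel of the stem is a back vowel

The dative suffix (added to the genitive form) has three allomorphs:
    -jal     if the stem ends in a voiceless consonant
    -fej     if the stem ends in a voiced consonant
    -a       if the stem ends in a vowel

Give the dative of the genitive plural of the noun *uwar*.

uwarkujudfej

*uwar* — final sound /r/ (a consonant) → -ku → *uwarku*.
Since the last vowel of the plural form *uwarku* is /u/ (a back vowel), it takes -jud, giving *uwarkujud*.
The genitive form *uwarkujud* — final sound /d/ (a voiced consonant) → -fej → *uwarkujudfej*.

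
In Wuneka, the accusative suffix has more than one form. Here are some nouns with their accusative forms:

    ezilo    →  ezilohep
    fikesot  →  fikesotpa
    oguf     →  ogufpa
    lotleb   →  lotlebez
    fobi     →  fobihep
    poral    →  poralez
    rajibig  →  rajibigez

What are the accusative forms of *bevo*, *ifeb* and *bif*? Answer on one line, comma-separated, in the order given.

The pattern is voicing of the final sound: -pa when the stem ends in a voiceless consonant (*fikesot*, *oguf*); -ez when the stem ends in a voiced consonant (*lotleb*, *poral*, *rajibig*); -hep when the stem ends in a vowel (*ezilo*, *fobi*).
The final sound of *bevo* is /o/, which is a vowel, so the suffix is -hep, giving *bevohep*.
Since the final sound of *ifeb* is /b/ (a voiced consonant), it takes -ez, giving *ifebez*.
*bif* — final sound /f/ (a voiceless consonant) → -pa → *bifpa*.

bevohep, ifebez, bifpa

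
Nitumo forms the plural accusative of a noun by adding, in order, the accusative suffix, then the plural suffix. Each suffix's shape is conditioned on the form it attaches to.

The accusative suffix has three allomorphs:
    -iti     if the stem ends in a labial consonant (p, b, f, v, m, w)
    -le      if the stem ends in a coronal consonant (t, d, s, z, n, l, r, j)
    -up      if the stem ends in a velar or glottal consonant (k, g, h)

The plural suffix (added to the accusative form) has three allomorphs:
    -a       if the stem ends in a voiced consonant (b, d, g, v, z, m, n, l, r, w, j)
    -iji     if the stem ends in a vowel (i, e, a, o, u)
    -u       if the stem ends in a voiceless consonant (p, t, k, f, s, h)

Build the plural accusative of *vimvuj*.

vimvujleiji

*vimvuj* — final consonant /j/ (coronal) → -le → *vimvujle*.
The final sound of the accusative form *vimvujle* is /e/, which is a vowel, so the plural suffix is -iji, giving *vimvujleiji*.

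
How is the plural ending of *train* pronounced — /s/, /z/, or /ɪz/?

The stem *train* ends in a voiced non-sibilant sound.
The plural suffix surfaces as /ɪz/ after sibilants, /s/ after other voiceless consonants, and /z/ after other voiced sounds.
So the plural -s on *train* is pronounced /z/.

/z/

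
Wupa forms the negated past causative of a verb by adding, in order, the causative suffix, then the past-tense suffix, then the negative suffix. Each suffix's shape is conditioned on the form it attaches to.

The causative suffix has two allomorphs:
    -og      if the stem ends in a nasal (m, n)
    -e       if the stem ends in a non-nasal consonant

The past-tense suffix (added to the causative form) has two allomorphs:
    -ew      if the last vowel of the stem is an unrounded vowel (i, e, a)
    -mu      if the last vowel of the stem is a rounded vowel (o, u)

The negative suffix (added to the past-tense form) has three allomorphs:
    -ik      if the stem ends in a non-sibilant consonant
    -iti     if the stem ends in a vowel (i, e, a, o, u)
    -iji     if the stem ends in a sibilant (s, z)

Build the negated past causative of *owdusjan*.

owdusjanogmuiti

The final consonant of *owdusjan* is /n/, which is a nasal, so the causative suffix is -og, giving *owdusjanog*.
The causative form *owdusjanog* — last vowel /o/ (a rounded vowel) → -mu → *owdusjanogmu*.
The past-tense form *owdusjanogmu*: final sound = /u/, a vowel → -iti → *owdusjanogmuiti*.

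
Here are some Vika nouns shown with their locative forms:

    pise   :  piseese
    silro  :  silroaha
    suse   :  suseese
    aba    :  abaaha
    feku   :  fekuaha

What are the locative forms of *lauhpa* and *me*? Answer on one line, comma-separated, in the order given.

lauhpaaha, meese

The pattern is front/back vowel harmony: -ese when the last vowel of the stem is a front vowel (*pise*, *suse*); -aha when the last vowel of the stem is a back vowel (*silro*, *aba*, *feku*).
*lauhpa*: last vowel = /a/, a back vowel → -aha → *lauhpaaha*.
*me*: last vowel = /e/, a front vowel → -ese → *meese*.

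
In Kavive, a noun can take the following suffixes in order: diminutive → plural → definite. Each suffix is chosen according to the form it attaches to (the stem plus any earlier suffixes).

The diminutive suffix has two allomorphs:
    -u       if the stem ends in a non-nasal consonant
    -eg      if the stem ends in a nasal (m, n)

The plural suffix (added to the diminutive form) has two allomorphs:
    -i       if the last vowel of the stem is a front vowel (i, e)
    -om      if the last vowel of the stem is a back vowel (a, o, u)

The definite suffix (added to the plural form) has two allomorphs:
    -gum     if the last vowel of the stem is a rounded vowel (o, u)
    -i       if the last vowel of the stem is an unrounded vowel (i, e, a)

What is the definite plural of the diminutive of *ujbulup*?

The final consonant of *ujbulup* is /p/, which is non-nasal, so the diminutive suffix is -u, giving *ujbulupu*.
The diminutive form *ujbulupu*: last vowel = /u/, a back vowel → -om → *ujbulupuom*.
Since the last vowel of the plural form *ujbulupuom* is /o/ (a rounded vowel), it takes -gum, giving *ujbulupuomgum*.

ujbulupuomgum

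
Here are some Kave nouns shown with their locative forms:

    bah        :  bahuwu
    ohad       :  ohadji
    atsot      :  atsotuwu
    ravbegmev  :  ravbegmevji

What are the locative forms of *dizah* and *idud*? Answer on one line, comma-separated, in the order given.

dizahuwu, idudji

The pattern is voicing of the final consonant: -uwu when the stem ends in a voiceless consonant (*bah*, *atsot*); -ji when the stem ends in a voiced consonant (*ohad*, *ravbegmev*).
*dizah*: final consonant = /h/, voiceless → -uwu → *dizahuwu*.
Since the final consonant of *idud* is /d/ (voiced), it takes -ji, giving *idudji*.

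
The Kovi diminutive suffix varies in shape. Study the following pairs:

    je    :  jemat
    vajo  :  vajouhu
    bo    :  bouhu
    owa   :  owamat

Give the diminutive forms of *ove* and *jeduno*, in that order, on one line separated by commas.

ovemat, jedunouhu

The pattern is rounding harmony: -uhu when the last vowel of the stem is a rounded vowel (*vajo*, *bo*); -mat when the last vowel of the stem is an unrounded vowel (*je*, *owa*).
The last vowel of *ove* is /e/, which is an unrounded vowel, so the suffix is -mat, giving *ovemat*.
*jeduno* — last vowel /o/ (a rounded vowel) → -uhu → *jedunouhu*.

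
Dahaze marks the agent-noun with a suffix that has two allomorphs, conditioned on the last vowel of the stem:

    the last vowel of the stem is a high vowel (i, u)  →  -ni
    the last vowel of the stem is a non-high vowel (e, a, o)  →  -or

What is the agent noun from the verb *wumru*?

The last vowel of *wumru* is /u/, which is a high vowel, so the suffix is -ni, giving *wumruni*.

wumruni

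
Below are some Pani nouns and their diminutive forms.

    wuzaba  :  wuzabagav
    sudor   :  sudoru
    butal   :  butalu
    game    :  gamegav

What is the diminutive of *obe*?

obegav

The alternation tracks the final sound of the stem — -u when the stem ends in a consonant (*sudor*, *butal*); -gav when the stem ends in a vowel (*wuzaba*, *game*).
*obe*: final sound = /e/, a vowel → -gav → *obegav*.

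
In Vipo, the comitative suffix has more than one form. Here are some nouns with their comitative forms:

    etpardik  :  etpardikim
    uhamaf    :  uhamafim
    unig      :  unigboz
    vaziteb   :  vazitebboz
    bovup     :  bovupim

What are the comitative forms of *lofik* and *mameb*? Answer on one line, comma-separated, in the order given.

The alternation tracks the final consonant of the stem — -im when the stem ends in a voiceless consonant (*etpardik*, *uhamaf*, *bovup*); -boz when the stem ends in a voiced consonant (*unig*, *vaziteb*).
*lofik*: final consonant = /k/, voiceless → -im → *lofikim*.
Since the final consonant of *mameb* is /b/ (voiced), it takes -boz, giving *mamebboz*.

lofikim, mamebboz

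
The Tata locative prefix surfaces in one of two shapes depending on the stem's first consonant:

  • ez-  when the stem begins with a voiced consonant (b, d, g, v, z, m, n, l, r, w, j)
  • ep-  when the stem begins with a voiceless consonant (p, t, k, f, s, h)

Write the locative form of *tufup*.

eptufup

Since the first consonant of *tufup* is /t/ (voiceless), it takes ep-, giving *eptufup*.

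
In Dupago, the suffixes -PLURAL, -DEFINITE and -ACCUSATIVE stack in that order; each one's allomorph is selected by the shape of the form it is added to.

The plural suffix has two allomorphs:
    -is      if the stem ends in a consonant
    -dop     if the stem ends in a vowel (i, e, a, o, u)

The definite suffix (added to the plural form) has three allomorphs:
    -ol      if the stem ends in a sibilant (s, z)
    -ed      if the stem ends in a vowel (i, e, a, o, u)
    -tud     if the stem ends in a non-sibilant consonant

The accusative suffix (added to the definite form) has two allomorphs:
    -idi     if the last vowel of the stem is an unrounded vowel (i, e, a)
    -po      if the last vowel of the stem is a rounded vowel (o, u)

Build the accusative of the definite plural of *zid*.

The final sound of *zid* is /d/, which is a consonant, so the plural suffix is -is, giving *zidis*.
Since the final sound of the plural form *zidis* is /s/ (a sibilant), it takes -ol, giving *zidisol*.
The last vowel of the definite form *zidisol* is /o/, which is a rounded vowel, so the accusative suffix is -po, giving *zidisolpo*.

zidisolpo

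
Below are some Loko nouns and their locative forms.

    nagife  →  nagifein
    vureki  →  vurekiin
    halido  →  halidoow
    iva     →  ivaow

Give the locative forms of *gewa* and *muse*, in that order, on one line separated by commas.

Looking at the last vowel of each stem: -in when the last vowel of the stem is a front vowel (*nagife*, *vureki*); -ow when the last vowel of the stem is a back vowel (*halido*, *iva*).
The last vowel of *gewa* is /a/, which is a back vowel, so the suffix is -ow, giving *gewaow*.
Since the last vowel of *muse* is /e/ (a front vowel), it takes -in, giving *musein*.

gewaow, musein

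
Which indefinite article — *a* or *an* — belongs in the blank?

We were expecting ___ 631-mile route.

The indefinite article is chosen by the initial *sound* of the following word, not its spelling.
The number *631* is spoken "six hundred …", beginning with /sɪks/ — a consonant sound.
So the article is *a*: We were expecting a 631-mile route.

a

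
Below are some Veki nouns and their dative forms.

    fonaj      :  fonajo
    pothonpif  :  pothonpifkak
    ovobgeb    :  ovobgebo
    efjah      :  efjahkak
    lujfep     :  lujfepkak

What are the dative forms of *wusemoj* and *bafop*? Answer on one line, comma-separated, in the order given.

Looking at the final consonant of each stem: -kak when the stem ends in a voiceless consonant (*pothonpif*, *efjah*, *lujfep*); -o when the stem ends in a voiced consonant (*fonaj*, *ovobgeb*).
The final consonant of *wusemoj* is /j/, which is voiced, so the suffix is -o, giving *wusemojo*.
*bafop*: final consonant = /p/, voiceless → -kak → *bafopkak*.

wusemojo, bafopkak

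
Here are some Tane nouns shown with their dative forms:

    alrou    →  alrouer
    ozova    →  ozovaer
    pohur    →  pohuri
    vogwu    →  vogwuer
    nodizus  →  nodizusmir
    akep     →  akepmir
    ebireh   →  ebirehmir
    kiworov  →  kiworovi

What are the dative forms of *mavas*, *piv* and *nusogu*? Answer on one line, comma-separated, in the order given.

The suffix is conditioned by the final sound: -mir when the stem ends in a voiceless consonant (*nodizus*, *akep*, *ebireh*); -i when the stem ends in a voiced consonant (*pohur*, *kiworov*); -er when the stem ends in a vowel (*alrou*, *ozova*, *vogwu*).
*mavas* — final sound /s/ (a voiceless consonant) → -mir → *mavasmir*.
Since the final sound of *piv* is /v/ (a voiced consonant), it takes -i, giving *pivi*.
The final sound of *nusogu* is /u/, which is a vowel, so the suffix is -er, giving *nusoguer*.

mavasmir, pivi, nusoguer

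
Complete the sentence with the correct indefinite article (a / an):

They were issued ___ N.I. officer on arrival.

The indefinite article is chosen by the initial *sound* of the following word, not its spelling.
The initialism *N.I.* is read letter by letter; the first letter, N, is pronounced /ɛn/, which begins with a vowel sound.
So the article is *an*: They were issued an N.I. officer on arrival.

an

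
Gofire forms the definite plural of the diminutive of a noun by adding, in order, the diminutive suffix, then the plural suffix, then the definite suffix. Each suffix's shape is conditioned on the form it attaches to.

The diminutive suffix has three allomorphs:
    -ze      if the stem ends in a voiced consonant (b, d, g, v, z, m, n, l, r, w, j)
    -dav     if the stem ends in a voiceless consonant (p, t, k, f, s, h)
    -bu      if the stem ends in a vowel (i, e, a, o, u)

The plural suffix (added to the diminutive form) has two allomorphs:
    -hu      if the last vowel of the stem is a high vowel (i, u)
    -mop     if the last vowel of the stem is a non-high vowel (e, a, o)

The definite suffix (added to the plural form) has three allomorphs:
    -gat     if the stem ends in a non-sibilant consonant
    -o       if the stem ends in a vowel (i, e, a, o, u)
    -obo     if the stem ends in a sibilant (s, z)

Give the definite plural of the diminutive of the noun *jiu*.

jiubuhuo

*jiu*: final sound = /u/, a vowel → -bu → *jiubu*.
The diminutive form *jiubu* — last vowel /u/ (a high vowel) → -hu → *jiubuhu*.
The plural form *jiubuhu*: final sound = /u/, a vowel → -o → *jiubuhuo*.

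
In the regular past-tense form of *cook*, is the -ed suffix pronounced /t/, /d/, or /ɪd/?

The stem *cook* ends in a voiceless consonant other than /t/.
The -ed suffix is realized as /ɪd/ after /t, d/; as /t/ after other voiceless consonants; and as /d/ after other voiced sounds.
So -ed on *cook* is pronounced /t/.

/t/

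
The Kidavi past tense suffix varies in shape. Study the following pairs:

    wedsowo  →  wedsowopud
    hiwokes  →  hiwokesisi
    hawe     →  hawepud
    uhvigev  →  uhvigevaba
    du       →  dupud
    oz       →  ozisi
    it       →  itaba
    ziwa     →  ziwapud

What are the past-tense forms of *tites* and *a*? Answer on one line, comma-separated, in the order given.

The alternation tracks the final sound of the stem — -isi when the stem ends in a sibilant (*hiwokes*, *oz*); -aba when the stem ends in a non-sibilant consonant (*uhvigev*, *it*); -pud when the stem ends in a vowel (*wedsowo*, *hawe*, *du*, *ziwa*).
The final sound of *tites* is /s/, which is a sibilant, so the suffix is -isi, giving *titesisi*.
The final sound of *a* is /a/, which is a vowel, so the suffix is -pud, giving *apud*.

titesisi, apud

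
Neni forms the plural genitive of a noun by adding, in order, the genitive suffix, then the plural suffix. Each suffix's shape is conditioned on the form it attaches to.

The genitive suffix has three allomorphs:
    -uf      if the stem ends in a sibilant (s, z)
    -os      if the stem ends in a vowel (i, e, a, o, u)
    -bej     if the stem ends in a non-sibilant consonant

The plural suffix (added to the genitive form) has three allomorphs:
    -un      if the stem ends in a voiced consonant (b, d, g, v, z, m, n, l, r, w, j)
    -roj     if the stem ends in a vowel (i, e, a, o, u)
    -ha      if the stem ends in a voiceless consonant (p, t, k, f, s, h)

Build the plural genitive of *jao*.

*jao*: final sound = /o/, a vowel → -os → *jaoos*.
The genitive form *jaoos* — final sound /s/ (a voiceless consonant) → -ha → *jaoosha*.

jaoosha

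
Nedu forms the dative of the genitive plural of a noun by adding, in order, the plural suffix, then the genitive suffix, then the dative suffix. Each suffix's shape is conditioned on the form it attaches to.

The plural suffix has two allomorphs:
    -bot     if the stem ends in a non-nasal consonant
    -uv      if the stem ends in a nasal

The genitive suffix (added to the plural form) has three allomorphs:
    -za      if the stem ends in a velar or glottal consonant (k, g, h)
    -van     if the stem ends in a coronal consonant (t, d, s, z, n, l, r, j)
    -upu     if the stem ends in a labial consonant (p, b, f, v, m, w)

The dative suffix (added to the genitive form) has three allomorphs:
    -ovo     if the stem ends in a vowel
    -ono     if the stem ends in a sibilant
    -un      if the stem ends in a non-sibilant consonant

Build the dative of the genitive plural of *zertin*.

*zertin* — final consonant /n/ (a nasal) → -uv → *zertinuv*.
Since the final consonant of the plural form *zertinuv* is /v/ (labial), it takes -upu, giving *zertinuvupu*.
The genitive form *zertinuvupu* — final sound /u/ (a vowel) → -ovo → *zertinuvupuovo*.

zertinuvupuovo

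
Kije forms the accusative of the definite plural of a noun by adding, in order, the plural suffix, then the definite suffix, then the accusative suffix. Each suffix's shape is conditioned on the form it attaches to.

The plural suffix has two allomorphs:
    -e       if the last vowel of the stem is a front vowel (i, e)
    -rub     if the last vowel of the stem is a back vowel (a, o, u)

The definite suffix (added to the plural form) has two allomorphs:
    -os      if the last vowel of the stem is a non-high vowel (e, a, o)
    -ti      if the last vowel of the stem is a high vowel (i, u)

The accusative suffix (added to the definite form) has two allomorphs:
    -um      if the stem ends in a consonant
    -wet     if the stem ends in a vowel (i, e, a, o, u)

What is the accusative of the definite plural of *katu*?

katurubtiwet

The last vowel of *katu* is /u/, which is a back vowel, so the plural suffix is -rub, giving *katurub*.
The plural form *katurub* — last vowel /u/ (a high vowel) → -ti → *katurubti*.
The definite form *katurubti*: final sound = /i/, a vowel → -wet → *katurubtiwet*.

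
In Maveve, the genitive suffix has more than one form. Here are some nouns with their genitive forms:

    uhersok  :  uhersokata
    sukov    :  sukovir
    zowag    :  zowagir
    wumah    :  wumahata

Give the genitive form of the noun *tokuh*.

tokuhata

The alternation tracks the final consonant of the stem — -ata when the stem ends in a voiceless consonant (*uhersok*, *wumah*); -ir when the stem ends in a voiced consonant (*sukov*, *zowag*).
Since the final consonant of *tokuh* is /h/ (voiceless), it takes -ata, giving *tokuhata*.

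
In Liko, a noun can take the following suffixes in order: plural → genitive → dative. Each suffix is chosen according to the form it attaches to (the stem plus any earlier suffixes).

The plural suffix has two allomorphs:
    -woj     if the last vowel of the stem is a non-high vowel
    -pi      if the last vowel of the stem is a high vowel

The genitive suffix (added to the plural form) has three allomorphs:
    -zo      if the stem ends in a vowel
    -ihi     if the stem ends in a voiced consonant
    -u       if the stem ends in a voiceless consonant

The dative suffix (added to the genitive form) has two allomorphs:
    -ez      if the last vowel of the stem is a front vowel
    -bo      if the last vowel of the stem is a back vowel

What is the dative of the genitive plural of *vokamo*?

vokamowojihiez

The last vowel of *vokamo* is /o/, which is a non-high vowel, so the plural suffix is -woj, giving *vokamowoj*.
The plural form *vokamowoj*: final sound = /j/, a voiced consonant → -ihi → *vokamowojihi*.
The genitive form *vokamowojihi*: last vowel = /i/, a front vowel → -ez → *vokamowojihiez*.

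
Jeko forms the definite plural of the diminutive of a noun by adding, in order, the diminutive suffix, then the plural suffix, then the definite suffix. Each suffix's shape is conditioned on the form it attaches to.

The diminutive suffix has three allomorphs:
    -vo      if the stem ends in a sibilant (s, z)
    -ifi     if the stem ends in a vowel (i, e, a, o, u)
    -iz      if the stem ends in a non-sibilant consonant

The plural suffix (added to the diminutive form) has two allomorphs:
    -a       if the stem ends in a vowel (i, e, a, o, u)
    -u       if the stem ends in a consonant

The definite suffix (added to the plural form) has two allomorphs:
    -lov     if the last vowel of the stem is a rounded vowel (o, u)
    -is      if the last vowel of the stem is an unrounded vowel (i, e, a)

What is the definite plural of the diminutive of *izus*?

izusvoais

Since the final sound of *izus* is /s/ (a sibilant), it takes -vo, giving *izusvo*.
The diminutive form *izusvo*: final sound = /o/, a vowel → -a → *izusvoa*.
The plural form *izusvoa* — last vowel /a/ (an unrounded vowel) → -is → *izusvoais*.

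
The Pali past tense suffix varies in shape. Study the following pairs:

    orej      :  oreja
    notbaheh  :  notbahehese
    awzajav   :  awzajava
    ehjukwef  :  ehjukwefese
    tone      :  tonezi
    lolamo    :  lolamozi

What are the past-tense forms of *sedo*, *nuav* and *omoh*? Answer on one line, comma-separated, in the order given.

sedozi, nuava, omohese

The pattern is voicing of the final sound: -ese when the stem ends in a voiceless consonant (*notbaheh*, *ehjukwef*); -a when the stem ends in a voiced consonant (*orej*, *awzajav*); -zi when the stem ends in a vowel (*tone*, *lolamo*).
*sedo* — final sound /o/ (a vowel) → -zi → *sedozi*.
The final sound of *nuav* is /v/, which is a voiced consonant, so the suffix is -a, giving *nuava*.
*omoh* — final sound /h/ (a voiceless consonant) → -ese → *omohese*.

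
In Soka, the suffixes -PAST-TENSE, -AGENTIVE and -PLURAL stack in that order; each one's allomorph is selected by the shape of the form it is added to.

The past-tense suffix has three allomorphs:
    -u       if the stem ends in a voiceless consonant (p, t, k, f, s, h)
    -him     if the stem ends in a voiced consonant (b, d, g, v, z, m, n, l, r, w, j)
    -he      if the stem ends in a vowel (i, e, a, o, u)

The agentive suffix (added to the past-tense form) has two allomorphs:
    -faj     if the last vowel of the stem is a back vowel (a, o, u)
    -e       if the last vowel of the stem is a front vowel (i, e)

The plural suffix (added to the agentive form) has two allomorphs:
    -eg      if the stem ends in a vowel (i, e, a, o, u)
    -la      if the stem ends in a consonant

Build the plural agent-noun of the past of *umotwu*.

*umotwu*: final sound = /u/, a vowel → -he → *umotwuhe*.
The last vowel of the past-tense form *umotwuhe* is /e/, which is a front vowel, so the agentive suffix is -e, giving *umotwuhee*.
Since the final sound of the agentive form *umotwuhee* is /e/ (a vowel), it takes -eg, giving *umotwuheeeg*.

umotwuheeeg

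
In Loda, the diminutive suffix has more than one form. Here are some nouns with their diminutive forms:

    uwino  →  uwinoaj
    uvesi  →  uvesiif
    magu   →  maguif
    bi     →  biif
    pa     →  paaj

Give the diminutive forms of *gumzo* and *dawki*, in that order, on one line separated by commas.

gumzoaj, dawkiif

The alternation tracks the last vowel of the stem — -if when the last vowel of the stem is a high vowel (*uvesi*, *magu*, *bi*); -aj when the last vowel of the stem is a non-high vowel (*uwino*, *pa*).
Since the last vowel of *gumzo* is /o/ (a non-high vowel), it takes -aj, giving *gumzoaj*.
The last vowel of *dawki* is /i/, which is a high vowel, so the suffix is -if, giving *dawkiif*.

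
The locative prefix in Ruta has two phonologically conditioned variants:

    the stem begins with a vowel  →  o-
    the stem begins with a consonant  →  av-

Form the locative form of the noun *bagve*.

Since the first sound of *bagve* is /b/ (a consonant), it takes av-, giving *avbagve*.

avbagve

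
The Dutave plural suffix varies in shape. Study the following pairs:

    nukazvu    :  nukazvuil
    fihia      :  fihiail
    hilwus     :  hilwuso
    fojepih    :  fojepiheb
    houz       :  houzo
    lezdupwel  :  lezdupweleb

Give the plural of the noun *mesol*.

The pattern is sibilance of the final sound: -o when the stem ends in a sibilant (*hilwus*, *houz*); -eb when the stem ends in a non-sibilant consonant (*fojepih*, *lezdupwel*); -il when the stem ends in a vowel (*nukazvu*, *fihia*).
The final sound of *mesol* is /l/, which is a non-sibilant consonant, so the suffix is -eb, giving *mesoleb*.

mesoleb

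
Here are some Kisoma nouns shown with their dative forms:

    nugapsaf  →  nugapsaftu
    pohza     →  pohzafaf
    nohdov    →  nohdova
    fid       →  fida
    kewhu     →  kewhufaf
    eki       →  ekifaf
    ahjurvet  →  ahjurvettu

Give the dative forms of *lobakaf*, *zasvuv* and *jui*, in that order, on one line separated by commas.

lobakaftu, zasvuva, juifaf

The alternation tracks the final sound of the stem — -tu when the stem ends in a voiceless consonant (*nugapsaf*, *ahjurvet*); -a when the stem ends in a voiced consonant (*nohdov*, *fid*); -faf when the stem ends in a vowel (*pohza*, *kewhu*, *eki*).
*lobakaf*: final sound = /f/, a voiceless consonant → -tu → *lobakaftu*.
*zasvuv*: final sound = /v/, a voiced consonant → -a → *zasvuva*.
The final sound of *jui* is /i/, which is a vowel, so the suffix is -faf, giving *juifaf*.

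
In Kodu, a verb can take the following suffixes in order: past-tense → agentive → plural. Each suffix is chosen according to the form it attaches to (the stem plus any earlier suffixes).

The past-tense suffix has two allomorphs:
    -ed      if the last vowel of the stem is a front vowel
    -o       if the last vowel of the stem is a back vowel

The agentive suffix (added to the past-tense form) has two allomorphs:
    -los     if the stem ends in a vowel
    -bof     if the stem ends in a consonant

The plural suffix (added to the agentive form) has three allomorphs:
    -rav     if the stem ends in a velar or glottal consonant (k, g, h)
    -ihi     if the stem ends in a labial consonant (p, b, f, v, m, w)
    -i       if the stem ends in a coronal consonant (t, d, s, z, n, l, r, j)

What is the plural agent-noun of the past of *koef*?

*koef*: last vowel = /e/, a front vowel → -ed → *koefed*.
The past-tense form *koefed* — final sound /d/ (a consonant) → -bof → *koefedbof*.
The agentive form *koefedbof*: final consonant = /f/, labial → -ihi → *koefedbofihi*.

koefedbofihi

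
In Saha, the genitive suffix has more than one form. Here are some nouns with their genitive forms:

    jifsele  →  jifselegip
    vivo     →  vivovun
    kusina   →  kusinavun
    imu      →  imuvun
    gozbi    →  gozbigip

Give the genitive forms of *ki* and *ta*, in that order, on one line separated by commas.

The suffix is conditioned by the last vowel: -gip when the last vowel of the stem is a front vowel (*jifsele*, *gozbi*); -vun when the last vowel of the stem is a back vowel (*vivo*, *kusina*, *imu*).
The last vowel of *ki* is /i/, which is a front vowel, so the suffix is -gip, giving *kigip*.
*ta*: last vowel = /a/, a back vowel → -vun → *tavun*.

kigip, tavun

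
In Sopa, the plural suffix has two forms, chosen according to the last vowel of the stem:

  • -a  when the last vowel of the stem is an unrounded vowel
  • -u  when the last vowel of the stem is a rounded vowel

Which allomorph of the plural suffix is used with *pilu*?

-u

*pilu* — last vowel /u/ (a rounded vowel) → -u.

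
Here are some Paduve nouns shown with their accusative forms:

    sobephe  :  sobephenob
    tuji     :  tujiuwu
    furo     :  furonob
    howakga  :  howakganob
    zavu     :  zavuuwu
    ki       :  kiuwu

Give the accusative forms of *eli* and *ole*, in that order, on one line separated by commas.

Looking at the last vowel of each stem: -uwu when the last vowel of the stem is a high vowel (*tuji*, *zavu*, *ki*); -nob when the last vowel of the stem is a non-high vowel (*sobephe*, *furo*, *howakga*).
*eli* — last vowel /i/ (a high vowel) → -uwu → *eliuwu*.
Since the last vowel of *ole* is /e/ (a non-high vowel), it takes -nob, giving *olenob*.

eliuwu, olenob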